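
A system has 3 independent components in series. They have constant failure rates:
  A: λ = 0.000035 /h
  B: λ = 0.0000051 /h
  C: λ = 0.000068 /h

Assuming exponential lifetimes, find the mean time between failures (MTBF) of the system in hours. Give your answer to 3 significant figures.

9250

Series of exponential components: λ_sys = Σ λ_i
λ_sys = 0.000035 + 0.0000051 + 0.000068 = 1.0810e-04 /h
MTBF = 1 / λ_sys = 9250 h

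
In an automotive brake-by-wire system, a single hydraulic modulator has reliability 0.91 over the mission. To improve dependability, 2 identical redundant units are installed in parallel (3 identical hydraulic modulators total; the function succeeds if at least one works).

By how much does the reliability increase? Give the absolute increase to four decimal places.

0.0893

R_before = 0.91
R_after = 1 − (1 − 0.91)^3 = 0.9993
ΔR = 0.9993 − 0.91 = 0.0893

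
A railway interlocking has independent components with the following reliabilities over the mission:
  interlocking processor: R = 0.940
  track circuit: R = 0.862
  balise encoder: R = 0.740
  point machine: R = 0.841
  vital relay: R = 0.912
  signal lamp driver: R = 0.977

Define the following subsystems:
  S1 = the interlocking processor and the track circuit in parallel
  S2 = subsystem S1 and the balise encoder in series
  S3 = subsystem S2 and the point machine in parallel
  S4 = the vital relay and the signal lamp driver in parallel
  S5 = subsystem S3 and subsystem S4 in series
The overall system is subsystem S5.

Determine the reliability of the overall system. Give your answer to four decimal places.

0.9557

Parallel (interlocking processor and track circuit): 1 − (1 − 0.940000)(1 − 0.862000) = 0.991720
Series ([0.991720] and balise encoder): 0.991720 × 0.740000 = 0.733873
Parallel ([0.733873] and point machine): 1 − (1 − 0.733873)(1 − 0.841000) = 0.957686
Parallel (vital relay and signal lamp driver): 1 − (1 − 0.912000)(1 − 0.977000) = 0.997976
Series ([0.957686] and [0.997976]): 0.957686 × 0.997976 = 0.9557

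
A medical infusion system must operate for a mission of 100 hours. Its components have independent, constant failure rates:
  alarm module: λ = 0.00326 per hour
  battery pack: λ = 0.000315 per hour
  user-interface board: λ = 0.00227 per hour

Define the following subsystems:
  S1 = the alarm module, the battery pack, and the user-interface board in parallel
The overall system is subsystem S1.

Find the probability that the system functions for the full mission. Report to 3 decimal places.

R(alarm module) = exp(−0.00326 × 100) = 0.72181
R(battery pack) = exp(−0.000315 × 100) = 0.96899
R(user-interface board) = exp(−0.00227 × 100) = 0.79692
Parallel (alarm module, battery pack, and user-interface board): 1 − (1 − 0.72181)(1 − 0.96899)(1 − 0.79692) = 0.998

0.998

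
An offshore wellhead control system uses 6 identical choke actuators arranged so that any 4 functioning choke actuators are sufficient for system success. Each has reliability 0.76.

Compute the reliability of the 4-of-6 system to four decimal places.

0.8461

R = Σ_{i=4}^{6} C(6,i) p^i (1−p)^{6−i} with p = 0.76
C(6,4)·0.76^4·0.24^2 = 0.288249
C(6,5)·0.76^5·0.24^1 = 0.365116
C(6,6)·0.76^6·0.24^0 = 0.192700
Sum = 0.8461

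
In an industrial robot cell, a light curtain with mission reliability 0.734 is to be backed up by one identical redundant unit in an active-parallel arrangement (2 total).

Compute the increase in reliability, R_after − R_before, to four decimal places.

R_before = 0.734
R_after = 1 − (1 − 0.734)^2 = 0.9292
ΔR = 0.9292 − 0.734 = 0.1952

0.1952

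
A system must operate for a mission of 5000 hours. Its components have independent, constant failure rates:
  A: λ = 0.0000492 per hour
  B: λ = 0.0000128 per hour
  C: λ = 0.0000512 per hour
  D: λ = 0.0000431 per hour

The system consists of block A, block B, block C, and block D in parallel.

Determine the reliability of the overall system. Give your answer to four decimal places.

R(A) = exp(−0.0000492 × 5000) = 0.781922
R(B) = exp(−0.0000128 × 5000) = 0.938005
R(C) = exp(−0.0000512 × 5000) = 0.774142
R(D) = exp(−0.0000431 × 5000) = 0.806138
Parallel (A, B, C, and D): 1 − (1 − 0.781922)(1 − 0.938005)(1 − 0.774142)(1 − 0.806138) = 0.9994

0.9994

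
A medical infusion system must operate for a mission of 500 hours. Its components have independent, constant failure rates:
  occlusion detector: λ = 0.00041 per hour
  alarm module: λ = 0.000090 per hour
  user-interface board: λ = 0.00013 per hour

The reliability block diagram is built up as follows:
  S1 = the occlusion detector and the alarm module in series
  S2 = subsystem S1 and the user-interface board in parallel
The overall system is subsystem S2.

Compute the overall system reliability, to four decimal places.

0.9861

R(occlusion detector) = exp(−0.00041 × 500) = 0.814647
R(alarm module) = exp(−0.000090 × 500) = 0.955997
R(user-interface board) = exp(−0.00013 × 500) = 0.937067
Series (occlusion detector and alarm module): 0.814647 × 0.955997 = 0.778800
Parallel ([0.778800] and user-interface board): 1 − (1 − 0.778800)(1 − 0.937067) = 0.9861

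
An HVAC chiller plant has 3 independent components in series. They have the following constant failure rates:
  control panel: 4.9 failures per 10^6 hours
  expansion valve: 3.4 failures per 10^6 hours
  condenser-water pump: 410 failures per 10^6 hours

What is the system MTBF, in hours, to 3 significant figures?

2390

Series of exponential components: λ_sys = Σ λ_i
λ_sys = 0.0000049 + 0.0000034 + 0.00041 = 4.1830e-04 /h
MTBF = 1 / λ_sys = 2390 h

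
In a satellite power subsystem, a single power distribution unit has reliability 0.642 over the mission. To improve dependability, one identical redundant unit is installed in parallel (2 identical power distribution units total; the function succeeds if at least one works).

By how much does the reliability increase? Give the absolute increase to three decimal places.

0.230

R_before = 0.642
R_after = 1 − (1 − 0.642)^2 = 0.872
ΔR = 0.872 − 0.642 = 0.230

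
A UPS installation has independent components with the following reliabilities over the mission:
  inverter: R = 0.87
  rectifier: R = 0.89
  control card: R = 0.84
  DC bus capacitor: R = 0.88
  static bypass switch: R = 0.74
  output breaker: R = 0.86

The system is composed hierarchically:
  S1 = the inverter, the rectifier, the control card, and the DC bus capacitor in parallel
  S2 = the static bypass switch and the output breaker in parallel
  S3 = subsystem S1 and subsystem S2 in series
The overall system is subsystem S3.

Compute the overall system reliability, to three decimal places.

0.963

Parallel (inverter, rectifier, control card, and DC bus capacitor): 1 − (1 − 0.87000)(1 − 0.89000)(1 − 0.84000)(1 − 0.88000) = 0.99973
Parallel (static bypass switch and output breaker): 1 − (1 − 0.74000)(1 − 0.86000) = 0.96360
Series ([0.99973] and [0.96360]): 0.99973 × 0.96360 = 0.963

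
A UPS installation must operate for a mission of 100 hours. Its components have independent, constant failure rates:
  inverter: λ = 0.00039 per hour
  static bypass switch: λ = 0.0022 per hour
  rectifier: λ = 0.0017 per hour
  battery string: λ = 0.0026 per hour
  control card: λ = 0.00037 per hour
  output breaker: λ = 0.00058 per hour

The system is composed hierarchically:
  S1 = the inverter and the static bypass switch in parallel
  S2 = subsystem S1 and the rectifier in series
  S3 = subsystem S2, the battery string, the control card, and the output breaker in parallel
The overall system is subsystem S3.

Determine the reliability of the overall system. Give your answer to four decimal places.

0.9999

R(inverter) = exp(−0.00039 × 100) = 0.961751
R(static bypass switch) = exp(−0.0022 × 100) = 0.802519
R(rectifier) = exp(−0.0017 × 100) = 0.843665
R(battery string) = exp(−0.0026 × 100) = 0.771052
R(control card) = exp(−0.00037 × 100) = 0.963676
R(output breaker) = exp(−0.00058 × 100) = 0.943650
Parallel (inverter and static bypass switch): 1 − (1 − 0.961751)(1 − 0.802519) = 0.992447
Series ([0.992447] and rectifier): 0.992447 × 0.843665 = 0.837293
Parallel ([0.837293], battery string, control card, and output breaker): 1 − (1 − 0.837293)(1 − 0.771052)(1 − 0.963676)(1 − 0.943650) = 0.9999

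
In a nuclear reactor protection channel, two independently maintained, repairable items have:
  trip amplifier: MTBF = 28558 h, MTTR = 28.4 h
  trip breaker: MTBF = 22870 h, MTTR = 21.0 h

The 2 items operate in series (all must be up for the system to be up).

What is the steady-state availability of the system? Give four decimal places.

A(trip amplifier) = MTBF/(MTBF+MTTR) = 28558/(28558+28.4) = 0.999007
A(trip breaker) = MTBF/(MTBF+MTTR) = 22870/(22870+21.0) = 0.999083
Series availability: 0.999007 × 0.999083 = 0.9981

0.9981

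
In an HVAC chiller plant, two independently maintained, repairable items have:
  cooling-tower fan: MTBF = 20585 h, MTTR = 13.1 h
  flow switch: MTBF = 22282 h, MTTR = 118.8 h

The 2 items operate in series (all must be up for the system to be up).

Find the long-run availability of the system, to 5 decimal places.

A(cooling-tower fan) = MTBF/(MTBF+MTTR) = 20585/(20585+13.1) = 0.999364
A(flow switch) = MTBF/(MTBF+MTTR) = 22282/(22282+118.8) = 0.994697
Series availability: 0.999364 × 0.994697 = 0.99406

0.99406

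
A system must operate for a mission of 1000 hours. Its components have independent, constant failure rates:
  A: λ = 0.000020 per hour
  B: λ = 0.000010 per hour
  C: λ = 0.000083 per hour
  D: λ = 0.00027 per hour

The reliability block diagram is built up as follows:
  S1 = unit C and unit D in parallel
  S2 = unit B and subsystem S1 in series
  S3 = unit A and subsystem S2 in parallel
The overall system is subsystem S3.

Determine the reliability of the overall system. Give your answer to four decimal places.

0.9994

R(A) = exp(−0.000020 × 1000) = 0.980199
R(B) = exp(−0.000010 × 1000) = 0.990050
R(C) = exp(−0.000083 × 1000) = 0.920351
R(D) = exp(−0.00027 × 1000) = 0.763379
Parallel (C and D): 1 − (1 − 0.920351)(1 − 0.763379) = 0.981153
Series (B and [0.981153]): 0.990050 × 0.981153 = 0.971391
Parallel (A and [0.971391]): 1 − (1 − 0.980199)(1 − 0.971391) = 0.9994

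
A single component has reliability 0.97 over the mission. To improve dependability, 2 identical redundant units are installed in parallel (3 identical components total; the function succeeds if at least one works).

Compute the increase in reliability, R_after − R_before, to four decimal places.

0.0300

R_before = 0.97
R_after = 1 − (1 − 0.97)^3 = 1.0000
ΔR = 1.0000 − 0.97 = 0.0300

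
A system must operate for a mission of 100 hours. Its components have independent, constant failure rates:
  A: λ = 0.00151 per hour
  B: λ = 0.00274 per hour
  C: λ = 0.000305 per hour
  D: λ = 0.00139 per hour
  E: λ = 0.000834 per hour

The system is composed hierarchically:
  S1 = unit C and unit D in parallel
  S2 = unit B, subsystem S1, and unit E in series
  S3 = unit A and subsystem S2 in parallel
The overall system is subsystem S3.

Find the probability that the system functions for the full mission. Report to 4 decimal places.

R(A) = exp(−0.00151 × 100) = 0.859848
R(B) = exp(−0.00274 × 100) = 0.760332
R(C) = exp(−0.000305 × 100) = 0.969960
R(D) = exp(−0.00139 × 100) = 0.870228
R(E) = exp(−0.000834 × 100) = 0.919983
Parallel (C and D): 1 − (1 − 0.969960)(1 − 0.870228) = 0.996102
Series (B, [0.996102], and E): 0.760332 × 0.996102 × 0.919983 = 0.696766
Parallel (A and [0.696766]): 1 − (1 − 0.859848)(1 − 0.696766) = 0.9575

0.9575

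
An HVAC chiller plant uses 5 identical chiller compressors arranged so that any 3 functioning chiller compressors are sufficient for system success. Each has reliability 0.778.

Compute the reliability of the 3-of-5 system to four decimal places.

R = Σ_{i=3}^{5} C(5,i) p^i (1−p)^{5−i} with p = 0.778
C(5,3)·0.778^3·0.222^2 = 0.232084
C(5,4)·0.778^4·0.222^1 = 0.406669
C(5,5)·0.778^5·0.222^0 = 0.285035
Sum = 0.9238

0.9238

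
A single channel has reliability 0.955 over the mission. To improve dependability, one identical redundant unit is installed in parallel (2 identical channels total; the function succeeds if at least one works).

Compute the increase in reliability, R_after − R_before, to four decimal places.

0.0430

R_before = 0.955
R_after = 1 − (1 − 0.955)^2 = 0.9980
ΔR = 0.9980 − 0.955 = 0.0430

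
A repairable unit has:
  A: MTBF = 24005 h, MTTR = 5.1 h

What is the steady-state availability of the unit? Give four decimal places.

A(A) = MTBF/(MTBF+MTTR) = 24005/(24005+5.1) = 0.9998

0.9998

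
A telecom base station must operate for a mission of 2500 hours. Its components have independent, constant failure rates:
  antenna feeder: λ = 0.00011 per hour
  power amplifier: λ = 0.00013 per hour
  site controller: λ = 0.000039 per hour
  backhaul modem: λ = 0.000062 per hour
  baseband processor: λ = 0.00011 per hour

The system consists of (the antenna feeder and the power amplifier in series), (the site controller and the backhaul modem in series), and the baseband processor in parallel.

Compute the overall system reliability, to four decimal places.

R(antenna feeder) = exp(−0.00011 × 2500) = 0.759572
R(power amplifier) = exp(−0.00013 × 2500) = 0.722527
R(site controller) = exp(−0.000039 × 2500) = 0.907102
R(backhaul modem) = exp(−0.000062 × 2500) = 0.856415
R(baseband processor) = exp(−0.00011 × 2500) = 0.759572
Series (antenna feeder and power amplifier): 0.759572 × 0.722527 = 0.548811
Series (site controller and backhaul modem): 0.907102 × 0.856415 = 0.776856
Parallel ([0.548811], [0.776856], and baseband processor): 1 − (1 − 0.548811)(1 − 0.776856)(1 − 0.759572) = 0.9758

0.9758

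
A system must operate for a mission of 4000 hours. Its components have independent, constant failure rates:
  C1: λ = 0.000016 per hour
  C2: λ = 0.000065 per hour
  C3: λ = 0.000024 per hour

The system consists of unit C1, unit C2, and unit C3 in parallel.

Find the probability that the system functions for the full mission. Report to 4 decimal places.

R(C1) = exp(−0.000016 × 4000) = 0.938005
R(C2) = exp(−0.000065 × 4000) = 0.771052
R(C3) = exp(−0.000024 × 4000) = 0.908464
Parallel (C1, C2, and C3): 1 − (1 − 0.938005)(1 − 0.771052)(1 − 0.908464) = 0.9987

0.9987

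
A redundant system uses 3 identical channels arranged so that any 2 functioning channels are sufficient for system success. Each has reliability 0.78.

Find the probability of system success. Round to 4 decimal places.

R = Σ_{i=2}^{3} C(3,i) p^i (1−p)^{3−i} with p = 0.78
C(3,2)·0.78^2·0.22^1 = 0.401544
C(3,3)·0.78^3·0.22^0 = 0.474552
Sum = 0.8761

0.8761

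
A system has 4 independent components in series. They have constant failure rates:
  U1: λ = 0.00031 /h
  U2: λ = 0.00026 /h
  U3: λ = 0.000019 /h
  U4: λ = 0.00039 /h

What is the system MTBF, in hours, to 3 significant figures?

1020

Series of exponential components: λ_sys = Σ λ_i
λ_sys = 0.00031 + 0.00026 + 0.000019 + 0.00039 = 9.7900e-04 /h
MTBF = 1 / λ_sys = 1020 h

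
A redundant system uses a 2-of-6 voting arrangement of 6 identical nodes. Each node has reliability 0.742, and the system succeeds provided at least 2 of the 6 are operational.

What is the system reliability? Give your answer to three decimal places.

R = Σ_{i=2}^{6} C(6,i) p^i (1−p)^{6−i} with p = 0.742
C(6,2)·0.742^2·0.258^4 = 0.03659
C(6,3)·0.742^3·0.258^3 = 0.14031
C(6,4)·0.742^4·0.258^2 = 0.30265
C(6,5)·0.742^5·0.258^1 = 0.34817
C(6,6)·0.742^6·0.258^0 = 0.16689
Sum = 0.995

0.995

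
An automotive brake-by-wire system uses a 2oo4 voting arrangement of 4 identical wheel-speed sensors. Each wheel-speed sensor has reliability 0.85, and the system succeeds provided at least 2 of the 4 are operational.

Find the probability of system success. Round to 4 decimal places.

R = Σ_{i=2}^{4} C(4,i) p^i (1−p)^{4−i} with p = 0.85
C(4,2)·0.85^2·0.15^2 = 0.097538
C(4,3)·0.85^3·0.15^1 = 0.368475
C(4,4)·0.85^4·0.15^0 = 0.522006
Sum = 0.9880

0.9880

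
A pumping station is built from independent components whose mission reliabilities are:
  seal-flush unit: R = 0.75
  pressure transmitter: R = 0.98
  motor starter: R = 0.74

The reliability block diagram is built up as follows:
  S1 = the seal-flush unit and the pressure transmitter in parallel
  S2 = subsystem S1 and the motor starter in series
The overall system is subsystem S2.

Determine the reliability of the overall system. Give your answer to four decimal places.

Parallel (seal-flush unit and pressure transmitter): 1 − (1 − 0.750000)(1 − 0.980000) = 0.995000
Series ([0.995000] and motor starter): 0.995000 × 0.740000 = 0.7363

0.7363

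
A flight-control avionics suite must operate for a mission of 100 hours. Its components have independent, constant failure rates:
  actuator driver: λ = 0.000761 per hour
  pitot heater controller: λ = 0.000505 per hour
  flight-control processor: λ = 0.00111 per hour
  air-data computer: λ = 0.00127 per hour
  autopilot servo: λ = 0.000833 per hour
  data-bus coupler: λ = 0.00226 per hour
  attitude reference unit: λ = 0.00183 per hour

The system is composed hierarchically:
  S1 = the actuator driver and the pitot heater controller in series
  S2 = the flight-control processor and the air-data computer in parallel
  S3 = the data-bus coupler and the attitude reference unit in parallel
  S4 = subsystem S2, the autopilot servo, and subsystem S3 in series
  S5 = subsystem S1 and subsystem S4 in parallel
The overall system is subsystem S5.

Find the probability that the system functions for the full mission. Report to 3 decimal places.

R(actuator driver) = exp(−0.000761 × 100) = 0.92672
R(pitot heater controller) = exp(−0.000505 × 100) = 0.95075
R(flight-control processor) = exp(−0.00111 × 100) = 0.89494
R(air-data computer) = exp(−0.00127 × 100) = 0.88073
R(autopilot servo) = exp(−0.000833 × 100) = 0.92008
R(data-bus coupler) = exp(−0.00226 × 100) = 0.79772
R(attitude reference unit) = exp(−0.00183 × 100) = 0.83277
Series (actuator driver and pitot heater controller): 0.92672 × 0.95075 = 0.88108
Parallel (flight-control processor and air-data computer): 1 − (1 − 0.89494)(1 − 0.88073) = 0.98747
Parallel (data-bus coupler and attitude reference unit): 1 − (1 − 0.79772)(1 − 0.83277) = 0.96617
Series ([0.98747], autopilot servo, and [0.96617]): 0.98747 × 0.92008 × 0.96617 = 0.87782
Parallel ([0.88108] and [0.87782]): 1 − (1 − 0.88108)(1 − 0.87782) = 0.985

0.985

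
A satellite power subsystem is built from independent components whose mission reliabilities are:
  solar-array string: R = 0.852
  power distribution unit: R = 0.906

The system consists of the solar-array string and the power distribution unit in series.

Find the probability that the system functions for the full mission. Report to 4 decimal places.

0.7719

Series (solar-array string and power distribution unit): 0.852000 × 0.906000 = 0.7719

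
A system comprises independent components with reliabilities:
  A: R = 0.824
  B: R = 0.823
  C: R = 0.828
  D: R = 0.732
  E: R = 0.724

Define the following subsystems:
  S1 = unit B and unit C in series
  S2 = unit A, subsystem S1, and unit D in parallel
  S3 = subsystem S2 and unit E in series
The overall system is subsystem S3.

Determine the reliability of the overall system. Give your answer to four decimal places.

0.7131

Series (B and C): 0.823000 × 0.828000 = 0.681444
Parallel (A, [0.681444], and D): 1 − (1 − 0.824000)(1 − 0.681444)(1 − 0.732000) = 0.984974
Series ([0.984974] and E): 0.984974 × 0.724000 = 0.7131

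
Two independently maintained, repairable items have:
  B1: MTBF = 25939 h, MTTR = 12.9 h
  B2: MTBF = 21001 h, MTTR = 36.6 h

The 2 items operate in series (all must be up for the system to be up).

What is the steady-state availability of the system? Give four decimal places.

A(B1) = MTBF/(MTBF+MTTR) = 25939/(25939+12.9) = 0.999503
A(B2) = MTBF/(MTBF+MTTR) = 21001/(21001+36.6) = 0.998260
Series availability: 0.999503 × 0.998260 = 0.9978

0.9978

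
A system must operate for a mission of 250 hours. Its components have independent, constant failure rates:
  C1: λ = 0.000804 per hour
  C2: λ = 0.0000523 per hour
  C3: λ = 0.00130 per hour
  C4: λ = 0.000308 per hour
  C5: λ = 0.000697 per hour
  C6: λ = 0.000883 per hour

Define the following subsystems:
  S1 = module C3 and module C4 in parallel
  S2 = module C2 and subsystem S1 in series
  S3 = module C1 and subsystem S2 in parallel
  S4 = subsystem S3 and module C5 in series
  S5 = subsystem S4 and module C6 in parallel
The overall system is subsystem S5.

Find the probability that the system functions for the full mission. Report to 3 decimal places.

R(C1) = exp(−0.000804 × 250) = 0.81791
R(C2) = exp(−0.0000523 × 250) = 0.98701
R(C3) = exp(−0.00130 × 250) = 0.72253
R(C4) = exp(−0.000308 × 250) = 0.92589
R(C5) = exp(−0.000697 × 250) = 0.84009
R(C6) = exp(−0.000883 × 250) = 0.80192
Parallel (C3 and C4): 1 − (1 − 0.72253)(1 − 0.92589) = 0.97944
Series (C2 and [0.97944]): 0.98701 × 0.97944 = 0.96672
Parallel (C1 and [0.96672]): 1 − (1 − 0.81791)(1 − 0.96672) = 0.99394
Series ([0.99394] and C5): 0.99394 × 0.84009 = 0.83500
Parallel ([0.83500] and C6): 1 − (1 − 0.83500)(1 − 0.80192) = 0.967

0.967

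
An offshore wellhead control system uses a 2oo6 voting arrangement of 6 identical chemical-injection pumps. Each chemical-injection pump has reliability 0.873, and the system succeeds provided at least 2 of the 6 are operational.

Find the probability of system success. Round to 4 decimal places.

0.9998

R = Σ_{i=2}^{6} C(6,i) p^i (1−p)^{6−i} with p = 0.873
C(6,2)·0.873^2·0.127^4 = 0.002974
C(6,3)·0.873^3·0.127^3 = 0.027257
C(6,4)·0.873^4·0.127^2 = 0.140526
C(6,5)·0.873^5·0.127^1 = 0.386390
C(6,6)·0.873^6·0.127^0 = 0.442675
Sum = 0.9998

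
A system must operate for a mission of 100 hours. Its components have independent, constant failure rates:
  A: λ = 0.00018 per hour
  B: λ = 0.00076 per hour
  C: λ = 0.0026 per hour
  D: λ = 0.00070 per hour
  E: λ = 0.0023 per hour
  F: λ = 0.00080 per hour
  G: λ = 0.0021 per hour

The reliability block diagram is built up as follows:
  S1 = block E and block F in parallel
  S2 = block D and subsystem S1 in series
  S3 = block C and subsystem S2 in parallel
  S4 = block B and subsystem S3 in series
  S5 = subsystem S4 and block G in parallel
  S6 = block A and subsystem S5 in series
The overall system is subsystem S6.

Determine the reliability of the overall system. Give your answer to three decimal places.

0.965

R(A) = exp(−0.00018 × 100) = 0.98216
R(B) = exp(−0.00076 × 100) = 0.92682
R(C) = exp(−0.0026 × 100) = 0.77105
R(D) = exp(−0.00070 × 100) = 0.93239
R(E) = exp(−0.0023 × 100) = 0.79453
R(F) = exp(−0.00080 × 100) = 0.92312
R(G) = exp(−0.0021 × 100) = 0.81058
Parallel (E and F): 1 − (1 − 0.79453)(1 − 0.92312) = 0.98420
Series (D and [0.98420]): 0.93239 × 0.98420 = 0.91766
Parallel (C and [0.91766]): 1 − (1 − 0.77105)(1 − 0.91766) = 0.98115
Series (B and [0.98115]): 0.92682 × 0.98115 = 0.90935
Parallel ([0.90935] and G): 1 − (1 − 0.90935)(1 − 0.81058) = 0.98283
Series (A and [0.98283]): 0.98216 × 0.98283 = 0.965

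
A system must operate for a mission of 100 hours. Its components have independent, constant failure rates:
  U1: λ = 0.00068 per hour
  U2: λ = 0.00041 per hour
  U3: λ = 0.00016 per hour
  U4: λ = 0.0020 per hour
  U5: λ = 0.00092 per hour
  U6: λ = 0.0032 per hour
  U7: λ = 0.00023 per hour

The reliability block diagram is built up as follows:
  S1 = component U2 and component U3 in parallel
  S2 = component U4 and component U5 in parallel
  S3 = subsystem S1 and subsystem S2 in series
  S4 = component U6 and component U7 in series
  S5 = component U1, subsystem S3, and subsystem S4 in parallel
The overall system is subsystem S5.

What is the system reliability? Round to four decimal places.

0.9997

R(U1) = exp(−0.00068 × 100) = 0.934260
R(U2) = exp(−0.00041 × 100) = 0.959829
R(U3) = exp(−0.00016 × 100) = 0.984127
R(U4) = exp(−0.0020 × 100) = 0.818731
R(U5) = exp(−0.00092 × 100) = 0.912105
R(U6) = exp(−0.0032 × 100) = 0.726149
R(U7) = exp(−0.00023 × 100) = 0.977262
Parallel (U2 and U3): 1 − (1 − 0.959829)(1 − 0.984127) = 0.999362
Parallel (U4 and U5): 1 − (1 − 0.818731)(1 − 0.912105) = 0.984067
Series ([0.999362] and [0.984067]): 0.999362 × 0.984067 = 0.983439
Series (U6 and U7): 0.726149 × 0.977262 = 0.709638
Parallel (U1, [0.983439], and [0.709638]): 1 − (1 − 0.934260)(1 − 0.983439)(1 − 0.709638) = 0.9997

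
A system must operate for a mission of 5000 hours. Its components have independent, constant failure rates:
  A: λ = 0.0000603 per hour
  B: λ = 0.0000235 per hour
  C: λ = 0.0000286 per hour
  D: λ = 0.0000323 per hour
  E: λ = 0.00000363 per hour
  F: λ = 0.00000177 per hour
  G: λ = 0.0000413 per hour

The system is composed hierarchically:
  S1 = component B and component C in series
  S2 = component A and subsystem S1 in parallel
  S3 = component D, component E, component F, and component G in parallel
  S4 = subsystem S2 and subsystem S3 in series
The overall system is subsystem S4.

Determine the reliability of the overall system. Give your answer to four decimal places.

0.9403

R(A) = exp(−0.0000603 × 5000) = 0.739708
R(B) = exp(−0.0000235 × 5000) = 0.889141
R(C) = exp(−0.0000286 × 5000) = 0.866754
R(D) = exp(−0.0000323 × 5000) = 0.850867
R(E) = exp(−0.00000363 × 5000) = 0.982014
R(F) = exp(−0.00000177 × 5000) = 0.991189
R(G) = exp(−0.0000413 × 5000) = 0.813426
Series (B and C): 0.889141 × 0.866754 = 0.770667
Parallel (A and [0.770667]): 1 − (1 − 0.739708)(1 − 0.770667) = 0.940306
Parallel (D, E, F, and G): 1 − (1 − 0.850867)(1 − 0.982014)(1 − 0.991189)(1 − 0.813426) = 0.999996
Series ([0.940306] and [0.999996]): 0.940306 × 0.999996 = 0.9403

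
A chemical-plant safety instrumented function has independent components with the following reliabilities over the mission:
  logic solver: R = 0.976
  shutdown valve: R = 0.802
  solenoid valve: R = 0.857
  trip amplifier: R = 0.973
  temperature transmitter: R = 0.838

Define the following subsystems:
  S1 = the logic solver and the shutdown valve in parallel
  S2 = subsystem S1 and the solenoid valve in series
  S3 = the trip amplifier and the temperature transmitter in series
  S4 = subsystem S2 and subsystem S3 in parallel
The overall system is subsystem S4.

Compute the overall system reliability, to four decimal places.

0.9728

Parallel (logic solver and shutdown valve): 1 − (1 − 0.976000)(1 − 0.802000) = 0.995248
Series ([0.995248] and solenoid valve): 0.995248 × 0.857000 = 0.852928
Series (trip amplifier and temperature transmitter): 0.973000 × 0.838000 = 0.815374
Parallel ([0.852928] and [0.815374]): 1 − (1 − 0.852928)(1 − 0.815374) = 0.9728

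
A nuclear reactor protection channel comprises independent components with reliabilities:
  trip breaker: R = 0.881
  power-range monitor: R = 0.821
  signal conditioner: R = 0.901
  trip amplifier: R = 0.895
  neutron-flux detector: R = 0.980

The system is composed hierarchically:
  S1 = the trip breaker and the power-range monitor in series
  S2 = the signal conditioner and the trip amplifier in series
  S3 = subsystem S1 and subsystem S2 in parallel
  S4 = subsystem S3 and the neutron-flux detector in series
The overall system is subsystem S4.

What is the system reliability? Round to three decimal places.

Series (trip breaker and power-range monitor): 0.88100 × 0.82100 = 0.72330
Series (signal conditioner and trip amplifier): 0.90100 × 0.89500 = 0.80640
Parallel ([0.72330] and [0.80640]): 1 − (1 − 0.72330)(1 − 0.80640) = 0.94643
Series ([0.94643] and neutron-flux detector): 0.94643 × 0.98000 = 0.928

0.928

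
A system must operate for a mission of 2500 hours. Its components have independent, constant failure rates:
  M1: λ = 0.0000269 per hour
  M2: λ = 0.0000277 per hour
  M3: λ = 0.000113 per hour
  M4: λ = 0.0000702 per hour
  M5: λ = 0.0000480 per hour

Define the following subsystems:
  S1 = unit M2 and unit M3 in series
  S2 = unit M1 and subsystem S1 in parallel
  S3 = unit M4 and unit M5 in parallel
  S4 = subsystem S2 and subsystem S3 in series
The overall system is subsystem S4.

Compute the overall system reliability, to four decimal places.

R(M1) = exp(−0.0000269 × 2500) = 0.934961
R(M2) = exp(−0.0000277 × 2500) = 0.933093
R(M3) = exp(−0.000113 × 2500) = 0.753897
R(M4) = exp(−0.0000702 × 2500) = 0.839037
R(M5) = exp(−0.0000480 × 2500) = 0.886920
Series (M2 and M3): 0.933093 × 0.753897 = 0.703456
Parallel (M1 and [0.703456]): 1 − (1 − 0.934961)(1 − 0.703456) = 0.980713
Parallel (M4 and M5): 1 − (1 − 0.839037)(1 − 0.886920) = 0.981798
Series ([0.980713] and [0.981798]): 0.980713 × 0.981798 = 0.9629

0.9629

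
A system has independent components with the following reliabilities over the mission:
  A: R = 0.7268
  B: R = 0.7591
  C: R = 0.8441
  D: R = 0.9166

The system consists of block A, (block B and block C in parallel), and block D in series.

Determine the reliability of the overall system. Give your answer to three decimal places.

Parallel (B and C): 1 − (1 − 0.75910)(1 − 0.84410) = 0.96244
Series (A, [0.96244], and D): 0.72680 × 0.96244 × 0.91660 = 0.641

0.641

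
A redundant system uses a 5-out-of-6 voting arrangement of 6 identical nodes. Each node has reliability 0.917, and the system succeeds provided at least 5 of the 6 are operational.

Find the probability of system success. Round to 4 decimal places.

R = Σ_{i=5}^{6} C(6,i) p^i (1−p)^{6−i} with p = 0.917
C(6,5)·0.917^5·0.083^1 = 0.322906
C(6,6)·0.917^6·0.083^0 = 0.594588
Sum = 0.9175

0.9175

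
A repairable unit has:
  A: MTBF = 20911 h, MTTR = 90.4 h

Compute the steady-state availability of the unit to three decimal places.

A(A) = MTBF/(MTBF+MTTR) = 20911/(20911+90.4) = 0.996

0.996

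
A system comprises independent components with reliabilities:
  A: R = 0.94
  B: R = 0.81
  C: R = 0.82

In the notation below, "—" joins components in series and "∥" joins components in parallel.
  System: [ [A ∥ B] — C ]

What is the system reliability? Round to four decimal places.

Parallel (A and B): 1 − (1 − 0.940000)(1 − 0.810000) = 0.988600
Series ([0.988600] and C): 0.988600 × 0.820000 = 0.8107

0.8107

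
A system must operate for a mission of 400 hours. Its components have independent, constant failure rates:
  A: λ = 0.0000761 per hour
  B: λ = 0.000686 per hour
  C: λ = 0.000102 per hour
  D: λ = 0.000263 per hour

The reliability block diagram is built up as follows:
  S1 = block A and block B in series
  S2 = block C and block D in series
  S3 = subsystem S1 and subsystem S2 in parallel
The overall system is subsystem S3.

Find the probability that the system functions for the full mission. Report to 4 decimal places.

0.9643

R(A) = exp(−0.0000761 × 400) = 0.970019
R(B) = exp(−0.000686 × 400) = 0.760028
R(C) = exp(−0.000102 × 400) = 0.960021
R(D) = exp(−0.000263 × 400) = 0.900144
Series (A and B): 0.970019 × 0.760028 = 0.737242
Series (C and D): 0.960021 × 0.900144 = 0.864157
Parallel ([0.737242] and [0.864157]): 1 − (1 − 0.737242)(1 − 0.864157) = 0.9643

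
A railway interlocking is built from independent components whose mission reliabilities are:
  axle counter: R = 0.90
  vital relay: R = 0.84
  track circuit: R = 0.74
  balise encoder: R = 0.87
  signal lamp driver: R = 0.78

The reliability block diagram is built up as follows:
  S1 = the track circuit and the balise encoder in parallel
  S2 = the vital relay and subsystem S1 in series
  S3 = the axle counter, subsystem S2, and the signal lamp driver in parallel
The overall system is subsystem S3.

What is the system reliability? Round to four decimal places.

0.9959

Parallel (track circuit and balise encoder): 1 − (1 − 0.740000)(1 − 0.870000) = 0.966200
Series (vital relay and [0.966200]): 0.840000 × 0.966200 = 0.811608
Parallel (axle counter, [0.811608], and signal lamp driver): 1 − (1 − 0.900000)(1 − 0.811608)(1 − 0.780000) = 0.9959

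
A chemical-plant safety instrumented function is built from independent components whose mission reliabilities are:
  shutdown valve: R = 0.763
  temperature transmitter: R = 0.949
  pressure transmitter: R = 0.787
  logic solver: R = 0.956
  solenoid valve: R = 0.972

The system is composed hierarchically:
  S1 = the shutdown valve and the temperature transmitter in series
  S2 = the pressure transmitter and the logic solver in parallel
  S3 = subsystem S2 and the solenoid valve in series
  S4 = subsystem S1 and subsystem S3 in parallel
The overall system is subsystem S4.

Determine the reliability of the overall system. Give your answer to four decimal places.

Series (shutdown valve and temperature transmitter): 0.763000 × 0.949000 = 0.724087
Parallel (pressure transmitter and logic solver): 1 − (1 − 0.787000)(1 − 0.956000) = 0.990628
Series ([0.990628] and solenoid valve): 0.990628 × 0.972000 = 0.962890
Parallel ([0.724087] and [0.962890]): 1 − (1 − 0.724087)(1 − 0.962890) = 0.9898

0.9898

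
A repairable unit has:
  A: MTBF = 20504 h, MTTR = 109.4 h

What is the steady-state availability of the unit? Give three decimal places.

A(A) = MTBF/(MTBF+MTTR) = 20504/(20504+109.4) = 0.995

0.995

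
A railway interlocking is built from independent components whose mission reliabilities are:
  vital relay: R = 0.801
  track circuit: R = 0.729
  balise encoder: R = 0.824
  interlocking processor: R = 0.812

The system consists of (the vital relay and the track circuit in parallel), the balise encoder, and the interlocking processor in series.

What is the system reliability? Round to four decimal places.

Parallel (vital relay and track circuit): 1 − (1 − 0.801000)(1 − 0.729000) = 0.946071
Series ([0.946071], balise encoder, and interlocking processor): 0.946071 × 0.824000 × 0.812000 = 0.6330

0.6330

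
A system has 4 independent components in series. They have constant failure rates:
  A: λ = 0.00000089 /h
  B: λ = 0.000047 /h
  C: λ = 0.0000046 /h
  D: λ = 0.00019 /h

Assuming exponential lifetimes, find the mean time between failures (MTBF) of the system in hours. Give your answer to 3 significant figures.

Series of exponential components: λ_sys = Σ λ_i
λ_sys = 0.00000089 + 0.000047 + 0.0000046 + 0.00019 = 2.4249e-04 /h
MTBF = 1 / λ_sys = 4120 h

4120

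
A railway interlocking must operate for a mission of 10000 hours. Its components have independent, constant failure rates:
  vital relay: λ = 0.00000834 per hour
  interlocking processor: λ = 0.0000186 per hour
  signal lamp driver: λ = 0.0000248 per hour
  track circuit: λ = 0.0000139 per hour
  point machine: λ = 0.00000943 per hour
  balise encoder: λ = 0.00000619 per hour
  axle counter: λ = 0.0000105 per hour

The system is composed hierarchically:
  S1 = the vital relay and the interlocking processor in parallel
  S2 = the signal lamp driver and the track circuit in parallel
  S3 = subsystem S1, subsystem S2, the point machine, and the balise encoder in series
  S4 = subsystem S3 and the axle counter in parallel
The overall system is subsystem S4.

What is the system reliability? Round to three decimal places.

R(vital relay) = exp(−0.00000834 × 10000) = 0.91998
R(interlocking processor) = exp(−0.0000186 × 10000) = 0.83027
R(signal lamp driver) = exp(−0.0000248 × 10000) = 0.78036
R(track circuit) = exp(−0.0000139 × 10000) = 0.87023
R(point machine) = exp(−0.00000943 × 10000) = 0.91001
R(balise encoder) = exp(−0.00000619 × 10000) = 0.93998
R(axle counter) = exp(−0.0000105 × 10000) = 0.90032
Parallel (vital relay and interlocking processor): 1 − (1 − 0.91998)(1 − 0.83027) = 0.98642
Parallel (signal lamp driver and track circuit): 1 − (1 − 0.78036)(1 − 0.87023) = 0.97150
Series ([0.98642], [0.97150], point machine, and balise encoder): 0.98642 × 0.97150 × 0.91001 × 0.93998 = 0.81973
Parallel ([0.81973] and axle counter): 1 − (1 − 0.81973)(1 − 0.90032) = 0.982

0.982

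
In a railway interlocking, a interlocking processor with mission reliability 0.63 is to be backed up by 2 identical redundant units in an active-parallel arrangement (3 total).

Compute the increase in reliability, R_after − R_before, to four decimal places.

R_before = 0.63
R_after = 1 − (1 − 0.63)^3 = 0.9493
ΔR = 0.9493 − 0.63 = 0.3193

0.3193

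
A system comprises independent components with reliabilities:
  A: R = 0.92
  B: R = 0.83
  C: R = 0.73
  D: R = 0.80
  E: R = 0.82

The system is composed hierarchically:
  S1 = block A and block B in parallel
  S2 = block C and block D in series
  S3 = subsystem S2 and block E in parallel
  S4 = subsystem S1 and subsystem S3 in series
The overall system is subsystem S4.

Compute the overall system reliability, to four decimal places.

0.9125

Parallel (A and B): 1 − (1 − 0.920000)(1 − 0.830000) = 0.986400
Series (C and D): 0.730000 × 0.800000 = 0.584000
Parallel ([0.584000] and E): 1 − (1 − 0.584000)(1 − 0.820000) = 0.925120
Series ([0.986400] and [0.925120]): 0.986400 × 0.925120 = 0.9125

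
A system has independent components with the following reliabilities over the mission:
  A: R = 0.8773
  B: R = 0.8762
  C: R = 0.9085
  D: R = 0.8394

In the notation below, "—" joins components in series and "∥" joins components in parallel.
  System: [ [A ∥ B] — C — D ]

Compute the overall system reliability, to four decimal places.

0.7510

Parallel (A and B): 1 − (1 − 0.877300)(1 − 0.876200) = 0.984810
Series ([0.984810], C, and D): 0.984810 × 0.908500 × 0.839400 = 0.7510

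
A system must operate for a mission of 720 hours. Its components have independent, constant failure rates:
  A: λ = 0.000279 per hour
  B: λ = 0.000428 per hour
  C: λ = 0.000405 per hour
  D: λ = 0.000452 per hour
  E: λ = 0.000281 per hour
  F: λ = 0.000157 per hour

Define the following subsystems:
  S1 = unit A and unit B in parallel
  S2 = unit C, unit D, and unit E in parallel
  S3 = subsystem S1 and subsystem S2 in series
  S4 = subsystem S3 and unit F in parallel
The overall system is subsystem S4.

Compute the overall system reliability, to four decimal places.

0.9935

R(A) = exp(−0.000279 × 720) = 0.818011
R(B) = exp(−0.000428 × 720) = 0.734798
R(C) = exp(−0.000405 × 720) = 0.747067
R(D) = exp(−0.000452 × 720) = 0.722210
R(E) = exp(−0.000281 × 720) = 0.816833
R(F) = exp(−0.000157 × 720) = 0.893115
Parallel (A and B): 1 − (1 − 0.818011)(1 − 0.734798) = 0.951736
Parallel (C, D, and E): 1 − (1 − 0.747067)(1 − 0.722210)(1 − 0.816833) = 0.987130
Series ([0.951736] and [0.987130]): 0.951736 × 0.987130 = 0.939487
Parallel ([0.939487] and F): 1 − (1 − 0.939487)(1 − 0.893115) = 0.9935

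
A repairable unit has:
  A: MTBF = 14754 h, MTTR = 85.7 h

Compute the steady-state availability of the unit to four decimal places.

A(A) = MTBF/(MTBF+MTTR) = 14754/(14754+85.7) = 0.9942

0.9942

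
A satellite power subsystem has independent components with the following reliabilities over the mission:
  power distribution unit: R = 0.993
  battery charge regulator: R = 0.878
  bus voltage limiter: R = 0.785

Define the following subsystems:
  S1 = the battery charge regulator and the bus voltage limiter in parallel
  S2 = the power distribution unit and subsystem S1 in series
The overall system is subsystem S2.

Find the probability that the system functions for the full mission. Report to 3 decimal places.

0.967

Parallel (battery charge regulator and bus voltage limiter): 1 − (1 − 0.87800)(1 − 0.78500) = 0.97377
Series (power distribution unit and [0.97377]): 0.99300 × 0.97377 = 0.967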